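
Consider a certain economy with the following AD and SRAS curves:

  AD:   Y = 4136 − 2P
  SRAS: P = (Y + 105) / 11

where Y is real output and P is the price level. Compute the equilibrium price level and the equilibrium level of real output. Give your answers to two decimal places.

P = 326.23, Y = 3483.54

Rearrange SRAS to Y = 11P − 105.
Set AD = SRAS: 4136 − 2P = 11P − 105, so 4241 = 13P and P = 326.23.
Substituting into AD, Y = 4136 − 2P = 3483.54.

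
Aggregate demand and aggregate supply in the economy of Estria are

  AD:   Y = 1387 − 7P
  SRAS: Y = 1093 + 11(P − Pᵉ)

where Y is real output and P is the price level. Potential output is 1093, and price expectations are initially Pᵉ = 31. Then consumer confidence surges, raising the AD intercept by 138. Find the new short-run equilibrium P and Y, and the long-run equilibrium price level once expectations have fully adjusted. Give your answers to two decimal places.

Short run: P = 42.94, Y = 1224.39. Long run: P = 61.71.

AD shifts right: new AD is Y = 1525 − 7P. With Pᵉ = 31, SRAS is Y = 752 + 11P.
Short run: 1525 − 7P = 752 + 11P gives 773 = 18P, so P = 42.94 and Y = 1525 − 7P = 1224.39.
Y = 1224.39 is above potential 1093; expectations adjust and SRAS shifts left until Y = 1093.
Long run: on the new AD curve, 1093 = 1525 − 7P gives P = 61.71.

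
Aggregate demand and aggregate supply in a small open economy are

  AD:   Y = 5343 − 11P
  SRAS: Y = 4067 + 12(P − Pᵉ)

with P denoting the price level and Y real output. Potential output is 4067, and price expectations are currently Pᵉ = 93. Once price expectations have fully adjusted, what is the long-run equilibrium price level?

Short run: with Pᵉ = 93, SRAS is Y = 2951 + 12P. Setting AD = SRAS gives 2392 = 23P, so P = 104 and Y = 5343 − 11·104 = 4199.
Output 4199 is above potential 4067, so over time expected prices rise and SRAS shifts left until Y returns to 4067.
Long run: Y = 4067 on the AD curve gives 4067 = 5343 − 11P, so P = 116.

Long-run P = 116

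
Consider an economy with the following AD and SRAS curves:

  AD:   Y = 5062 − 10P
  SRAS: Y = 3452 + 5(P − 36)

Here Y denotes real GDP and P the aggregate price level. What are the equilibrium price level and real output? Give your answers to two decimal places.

Write SRAS as Y = 3452 + 5P − 180 = 3272 + 5P.
Set AD = SRAS: 5062 − 10P = 3272 + 5P, so 1790 = 15P and P = 119.33.
Substituting into AD, Y = 5062 − 10P = 3868.67.

P = 119.33, Y = 3868.67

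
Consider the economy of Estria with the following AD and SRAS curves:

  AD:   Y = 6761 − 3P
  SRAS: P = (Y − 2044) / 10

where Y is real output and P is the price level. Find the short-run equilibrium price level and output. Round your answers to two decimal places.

Rearrange SRAS to Y = 2044 + 10P.
Set AD = SRAS: 6761 − 3P = 2044 + 10P, so 4717 = 13P and P = 362.85.
Substituting into AD, Y = 6761 − 3P = 5672.46.

P = 362.85, Y = 5672.46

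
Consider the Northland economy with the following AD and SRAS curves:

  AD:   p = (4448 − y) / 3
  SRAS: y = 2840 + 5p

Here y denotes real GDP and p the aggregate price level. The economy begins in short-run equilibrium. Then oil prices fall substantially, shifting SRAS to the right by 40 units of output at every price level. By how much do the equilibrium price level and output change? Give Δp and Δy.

Δp = -5, Δy = +15

This is a positive supply shock: SRAS shifts right.
New SRAS: y = 2880 + 5p.
Set AD = SRAS: 4448 − 3p = 2880 + 5p, so 1568 = 8p and p = 196.
y = 4448 − 3·196 = 3860.
Initially p = 201, y = 3845, so Δp = -5 and Δy = +15.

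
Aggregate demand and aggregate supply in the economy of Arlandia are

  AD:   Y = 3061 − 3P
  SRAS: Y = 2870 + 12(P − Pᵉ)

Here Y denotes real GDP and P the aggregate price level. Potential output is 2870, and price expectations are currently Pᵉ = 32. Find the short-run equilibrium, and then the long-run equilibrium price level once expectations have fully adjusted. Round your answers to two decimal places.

Short run: P = 38.33, Y = 2946.00. Long run: P = 63.67.

Short run: with Pᵉ = 32, SRAS is Y = 2486 + 12P. Setting AD = SRAS gives 575 = 15P, so P = 38.33 and Y = 3061 − 3P = 2946.00.
Output 2946.00 is above potential 2870, so over time expected prices rise and SRAS shifts left until Y returns to 2870.
Long run: Y = 2870 on the AD curve gives 2870 = 3061 − 3P, so P = 63.67.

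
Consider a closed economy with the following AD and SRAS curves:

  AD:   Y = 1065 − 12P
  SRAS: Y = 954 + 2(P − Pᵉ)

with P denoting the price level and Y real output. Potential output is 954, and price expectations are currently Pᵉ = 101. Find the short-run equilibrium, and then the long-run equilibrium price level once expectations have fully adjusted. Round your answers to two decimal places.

Short run: P = 22.36, Y = 796.71. Long run: P = 9.25.

Short run: with Pᵉ = 101, SRAS is Y = 752 + 2P. Setting AD = SRAS gives 313 = 14P, so P = 22.36 and Y = 1065 − 12P = 796.71.
Output 796.71 is below potential 954, so over time expected prices fall and SRAS shifts right until Y returns to 954.
Long run: Y = 954 on the AD curve gives 954 = 1065 − 12P, so P = 9.25.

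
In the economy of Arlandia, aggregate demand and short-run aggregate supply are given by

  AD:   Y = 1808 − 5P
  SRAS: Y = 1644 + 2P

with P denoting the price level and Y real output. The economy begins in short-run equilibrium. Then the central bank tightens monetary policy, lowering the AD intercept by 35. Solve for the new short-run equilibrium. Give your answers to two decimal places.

This is a negative demand shock: AD shifts left.
New AD: Y = 1773 − 5P.
Set AD = SRAS: 1773 − 5P = 1644 + 2P, so 129 = 7P and P = 18.43.
Substituting into AD, Y = 1680.86.

P = 18.43, Y = 1680.86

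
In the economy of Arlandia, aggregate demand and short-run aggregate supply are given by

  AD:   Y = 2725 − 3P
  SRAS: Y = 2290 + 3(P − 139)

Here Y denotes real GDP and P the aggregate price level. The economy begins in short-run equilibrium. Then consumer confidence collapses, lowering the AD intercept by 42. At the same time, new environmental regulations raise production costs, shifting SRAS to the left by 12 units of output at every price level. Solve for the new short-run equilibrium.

After both shocks: AD is Y = 2683 − 3P and SRAS is Y = 1861 + 3P.
Setting them equal: 822 = 6P, so P = 137.
Y = 2683 − 3·137 = 2272.

P = 137, Y = 2272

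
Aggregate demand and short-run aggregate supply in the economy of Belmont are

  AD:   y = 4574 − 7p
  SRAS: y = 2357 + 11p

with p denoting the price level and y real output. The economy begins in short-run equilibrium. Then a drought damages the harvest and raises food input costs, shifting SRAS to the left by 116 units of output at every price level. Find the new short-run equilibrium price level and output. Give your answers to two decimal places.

This is a negative supply shock: SRAS shifts left.
New SRAS: y = 2241 + 11p.
Set AD = SRAS: 4574 − 7p = 2241 + 11p, so 2333 = 18p and p = 129.61.
Substituting into AD, y = 3666.72.

p = 129.61, y = 3666.72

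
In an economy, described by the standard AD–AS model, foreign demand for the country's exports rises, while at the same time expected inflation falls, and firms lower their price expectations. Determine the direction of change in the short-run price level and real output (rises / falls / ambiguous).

Price level: ambiguous; output: rises

The first event is a positive demand shock: AD shifts right, which by itself pushes P up and Y up.
The second is a favourable supply shock: SRAS shifts right, which by itself pushes P down and Y up.
The two shocks push P in opposite directions, so the effect on P is ambiguous. Both shocks push Y up, so Y rises.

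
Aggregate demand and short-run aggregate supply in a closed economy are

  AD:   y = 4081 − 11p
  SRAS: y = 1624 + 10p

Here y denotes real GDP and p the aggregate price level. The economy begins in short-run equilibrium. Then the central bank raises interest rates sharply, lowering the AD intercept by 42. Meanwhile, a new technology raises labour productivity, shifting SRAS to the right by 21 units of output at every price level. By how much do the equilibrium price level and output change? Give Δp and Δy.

Δp = -3, Δy = -9

After both shocks: AD is y = 4039 − 11p and SRAS is y = 1645 + 10p.
Setting them equal: 2394 = 21p, so p = 114.
y = 4039 − 11·114 = 2785.
Initially p = 117, y = 2794, so Δp = -3 and Δy = -9.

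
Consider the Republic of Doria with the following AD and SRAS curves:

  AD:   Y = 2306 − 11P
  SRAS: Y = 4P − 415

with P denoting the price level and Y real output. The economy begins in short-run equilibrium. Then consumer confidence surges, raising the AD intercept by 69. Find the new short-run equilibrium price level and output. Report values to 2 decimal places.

P = 186.00, Y = 329.00

This is a positive demand shock: AD shifts right.
New AD: Y = 2375 − 11P.
Set AD = SRAS: 2375 − 11P = 4P − 415, so 2790 = 15P and P = 186.00.
Substituting into AD, Y = 329.00.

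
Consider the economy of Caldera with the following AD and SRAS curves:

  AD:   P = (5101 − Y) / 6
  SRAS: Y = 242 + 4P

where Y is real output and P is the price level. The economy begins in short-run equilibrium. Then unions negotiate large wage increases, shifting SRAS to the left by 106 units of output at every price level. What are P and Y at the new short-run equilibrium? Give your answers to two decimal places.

P = 496.50, Y = 2122.00

This is a negative supply shock: SRAS shifts left.
New SRAS: Y = 136 + 4P.
Set AD = SRAS: 5101 − 6P = 136 + 4P, so 4965 = 10P and P = 496.50.
Substituting into AD, Y = 2122.00.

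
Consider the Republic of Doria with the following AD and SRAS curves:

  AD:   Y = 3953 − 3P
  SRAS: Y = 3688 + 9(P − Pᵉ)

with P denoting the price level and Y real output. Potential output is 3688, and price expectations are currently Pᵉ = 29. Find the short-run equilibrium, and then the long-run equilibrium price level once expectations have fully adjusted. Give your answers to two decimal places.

Short run: P = 43.83, Y = 3821.50. Long run: P = 88.33.

Short run: with Pᵉ = 29, SRAS is Y = 3427 + 9P. Setting AD = SRAS gives 526 = 12P, so P = 43.83 and Y = 3953 − 3P = 3821.50.
Output 3821.50 is above potential 3688, so over time expected prices rise and SRAS shifts left until Y returns to 3688.
Long run: Y = 3688 on the AD curve gives 3688 = 3953 − 3P, so P = 88.33.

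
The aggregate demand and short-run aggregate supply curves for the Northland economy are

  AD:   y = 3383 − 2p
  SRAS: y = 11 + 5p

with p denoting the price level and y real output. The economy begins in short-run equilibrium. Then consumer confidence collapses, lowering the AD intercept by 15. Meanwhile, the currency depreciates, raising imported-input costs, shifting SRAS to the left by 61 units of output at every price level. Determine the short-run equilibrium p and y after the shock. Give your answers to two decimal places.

p = 488.29, y = 2391.43

After both shocks: AD is y = 3368 − 2p and SRAS is y = 5p − 50.
Setting them equal: 3418 = 7p, so p = 488.29.
Substituting into AD, y = 2391.43.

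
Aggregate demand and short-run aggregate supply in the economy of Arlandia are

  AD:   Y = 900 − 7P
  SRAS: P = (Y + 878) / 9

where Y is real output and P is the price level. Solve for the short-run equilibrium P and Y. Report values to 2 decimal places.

Rearrange SRAS to Y = 9P − 878.
Set AD = SRAS: 900 − 7P = 9P − 878, so 1778 = 16P and P = 111.13.
Substituting into AD, Y = 900 − 7P = 122.13.

P = 111.13, Y = 122.13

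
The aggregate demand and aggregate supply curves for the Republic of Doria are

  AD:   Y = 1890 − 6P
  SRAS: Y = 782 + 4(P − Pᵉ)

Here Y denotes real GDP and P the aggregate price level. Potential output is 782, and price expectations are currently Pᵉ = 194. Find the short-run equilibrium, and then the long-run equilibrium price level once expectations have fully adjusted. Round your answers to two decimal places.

Short run: P = 188.40, Y = 759.60. Long run: P = 184.67.

Short run: with Pᵉ = 194, SRAS is Y = 6 + 4P. Setting AD = SRAS gives 1884 = 10P, so P = 188.40 and Y = 1890 − 6P = 759.60.
Output 759.60 is below potential 782, so over time expected prices fall and SRAS shifts right until Y returns to 782.
Long run: Y = 782 on the AD curve gives 782 = 1890 − 6P, so P = 184.67.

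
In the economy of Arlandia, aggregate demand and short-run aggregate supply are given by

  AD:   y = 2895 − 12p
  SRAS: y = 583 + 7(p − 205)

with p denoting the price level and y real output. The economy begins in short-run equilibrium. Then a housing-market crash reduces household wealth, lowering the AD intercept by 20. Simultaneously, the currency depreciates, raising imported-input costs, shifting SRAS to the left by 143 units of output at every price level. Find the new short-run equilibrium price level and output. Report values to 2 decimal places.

After both shocks: AD is y = 2875 − 12p and SRAS is y = 7p − 995.
Setting them equal: 3870 = 19p, so p = 203.68.
Substituting into AD, y = 430.79.

p = 203.68, y = 430.79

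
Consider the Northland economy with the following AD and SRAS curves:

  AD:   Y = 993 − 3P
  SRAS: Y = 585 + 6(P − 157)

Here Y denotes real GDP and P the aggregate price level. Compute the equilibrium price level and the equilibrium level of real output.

Write SRAS as Y = 585 + 6P − 942 = 6P − 357.
Set AD = SRAS: 993 − 3P = 6P − 357, so 1350 = 9P and P = 150.
Then Y = 993 − 3·150 = 543.

P = 150, Y = 543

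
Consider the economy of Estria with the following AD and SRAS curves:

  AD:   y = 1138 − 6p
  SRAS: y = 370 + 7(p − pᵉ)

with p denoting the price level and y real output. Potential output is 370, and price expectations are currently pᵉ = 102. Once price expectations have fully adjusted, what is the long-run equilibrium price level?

Short run: with pᵉ = 102, SRAS is y = 7p − 344. Setting AD = SRAS gives 1482 = 13p, so p = 114 and y = 1138 − 6·114 = 454.
Output 454 is above potential 370, so over time expected prices rise and SRAS shifts left until y returns to 370.
Long run: y = 370 on the AD curve gives 370 = 1138 − 6p, so p = 128.

Long-run p = 128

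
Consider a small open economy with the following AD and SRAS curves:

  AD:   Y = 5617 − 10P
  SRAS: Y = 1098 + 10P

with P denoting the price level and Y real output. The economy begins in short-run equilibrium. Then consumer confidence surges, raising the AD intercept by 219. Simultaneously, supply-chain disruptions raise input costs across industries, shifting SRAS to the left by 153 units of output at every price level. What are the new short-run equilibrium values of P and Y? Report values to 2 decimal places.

After both shocks: AD is Y = 5836 − 10P and SRAS is Y = 945 + 10P.
Setting them equal: 4891 = 20P, so P = 244.55.
Substituting into AD, Y = 3390.50.

P = 244.55, Y = 3390.50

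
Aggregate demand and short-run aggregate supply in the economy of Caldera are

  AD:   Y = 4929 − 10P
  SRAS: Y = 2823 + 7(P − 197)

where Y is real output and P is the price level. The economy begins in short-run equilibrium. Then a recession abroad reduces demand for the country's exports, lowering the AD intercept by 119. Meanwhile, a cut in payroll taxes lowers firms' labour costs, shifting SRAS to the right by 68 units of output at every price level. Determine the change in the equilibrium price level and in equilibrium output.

After both shocks: AD is Y = 4810 − 10P and SRAS is Y = 1512 + 7P.
Setting them equal: 3298 = 17P, so P = 194.
Y = 4810 − 10·194 = 2870.
Initially P = 205, Y = 2879, so ΔP = -11 and ΔY = -9.

ΔP = -11, ΔY = -9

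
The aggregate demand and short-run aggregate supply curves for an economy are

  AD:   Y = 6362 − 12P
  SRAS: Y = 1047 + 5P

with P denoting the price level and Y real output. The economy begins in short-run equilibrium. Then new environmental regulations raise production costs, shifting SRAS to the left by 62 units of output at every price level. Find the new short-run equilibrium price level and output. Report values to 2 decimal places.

This is a negative supply shock: SRAS shifts left.
New SRAS: Y = 985 + 5P.
Set AD = SRAS: 6362 − 12P = 985 + 5P, so 5377 = 17P and P = 316.29.
Substituting into AD, Y = 2566.47.

P = 316.29, Y = 2566.47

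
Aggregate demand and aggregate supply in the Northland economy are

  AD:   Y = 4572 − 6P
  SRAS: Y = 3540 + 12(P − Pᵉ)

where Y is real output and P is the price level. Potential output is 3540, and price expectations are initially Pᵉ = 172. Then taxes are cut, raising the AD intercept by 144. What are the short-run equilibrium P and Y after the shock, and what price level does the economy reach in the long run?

AD shifts right: new AD is Y = 4716 − 6P. With Pᵉ = 172, SRAS is Y = 1476 + 12P.
Short run: 4716 − 6P = 1476 + 12P gives 3240 = 18P, so P = 180 and Y = 4716 − 6·180 = 3636.
Y = 3636 is above potential 3540; expectations adjust and SRAS shifts left until Y = 3540.
Long run: on the new AD curve, 3540 = 4716 − 6P gives P = 196.

Short run: P = 180, Y = 3636. Long run: P = 196.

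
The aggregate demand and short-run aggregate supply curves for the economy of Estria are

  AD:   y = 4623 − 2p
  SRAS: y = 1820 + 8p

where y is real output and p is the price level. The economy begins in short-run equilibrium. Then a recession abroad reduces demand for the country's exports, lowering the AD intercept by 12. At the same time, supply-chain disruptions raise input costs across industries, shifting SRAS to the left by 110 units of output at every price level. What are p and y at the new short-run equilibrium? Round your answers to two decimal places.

p = 290.10, y = 4030.80

After both shocks: AD is y = 4611 − 2p and SRAS is y = 1710 + 8p.
Setting them equal: 2901 = 10p, so p = 290.10.
Substituting into AD, y = 4030.80.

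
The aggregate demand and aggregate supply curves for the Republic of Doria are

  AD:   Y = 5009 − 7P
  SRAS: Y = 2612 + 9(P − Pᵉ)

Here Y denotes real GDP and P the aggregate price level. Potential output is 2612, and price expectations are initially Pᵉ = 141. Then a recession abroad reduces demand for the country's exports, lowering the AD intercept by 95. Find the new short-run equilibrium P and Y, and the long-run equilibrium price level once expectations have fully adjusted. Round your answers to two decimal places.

AD shifts left: new AD is Y = 4914 − 7P. With Pᵉ = 141, SRAS is Y = 1343 + 9P.
Short run: 4914 − 7P = 1343 + 9P gives 3571 = 16P, so P = 223.19 and Y = 4914 − 7P = 3351.69.
Y = 3351.69 is above potential 2612; expectations adjust and SRAS shifts left until Y = 2612.
Long run: on the new AD curve, 2612 = 4914 − 7P gives P = 328.86.

Short run: P = 223.19, Y = 3351.69. Long run: P = 328.86.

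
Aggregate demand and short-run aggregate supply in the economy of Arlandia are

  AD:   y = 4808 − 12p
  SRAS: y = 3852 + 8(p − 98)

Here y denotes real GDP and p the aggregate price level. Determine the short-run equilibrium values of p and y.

p = 87, y = 3764

Write SRAS as y = 3852 + 8p − 784 = 3068 + 8p.
Set AD = SRAS: 4808 − 12p = 3068 + 8p, so 1740 = 20p and p = 87.
Then y = 4808 − 12·87 = 3764.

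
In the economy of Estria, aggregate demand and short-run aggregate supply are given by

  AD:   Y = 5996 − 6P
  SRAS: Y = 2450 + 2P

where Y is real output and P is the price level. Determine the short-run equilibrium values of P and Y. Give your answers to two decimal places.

Set AD = SRAS: 5996 − 6P = 2450 + 2P, so 3546 = 8P and P = 443.25.
Substituting into AD, Y = 5996 − 6P = 3336.50.

P = 443.25, Y = 3336.50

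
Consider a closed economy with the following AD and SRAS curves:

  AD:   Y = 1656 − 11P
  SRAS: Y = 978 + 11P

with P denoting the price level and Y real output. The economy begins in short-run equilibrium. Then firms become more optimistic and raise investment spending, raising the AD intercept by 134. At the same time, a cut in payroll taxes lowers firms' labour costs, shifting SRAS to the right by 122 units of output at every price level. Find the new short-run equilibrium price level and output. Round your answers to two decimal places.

After both shocks: AD is Y = 1790 − 11P and SRAS is Y = 1100 + 11P.
Setting them equal: 690 = 22P, so P = 31.36.
Substituting into AD, Y = 1445.00.

P = 31.36, Y = 1445.00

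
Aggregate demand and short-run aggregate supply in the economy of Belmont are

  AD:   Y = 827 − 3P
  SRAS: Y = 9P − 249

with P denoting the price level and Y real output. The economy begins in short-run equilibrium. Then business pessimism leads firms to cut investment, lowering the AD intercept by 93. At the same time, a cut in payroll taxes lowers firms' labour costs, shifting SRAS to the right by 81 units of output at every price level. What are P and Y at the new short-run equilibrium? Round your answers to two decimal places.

P = 75.17, Y = 508.50

After both shocks: AD is Y = 734 − 3P and SRAS is Y = 9P − 168.
Setting them equal: 902 = 12P, so P = 75.17.
Substituting into AD, Y = 508.50.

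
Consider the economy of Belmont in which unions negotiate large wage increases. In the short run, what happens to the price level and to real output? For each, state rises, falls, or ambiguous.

Price level: rises; output: falls

This is an adverse supply shock: SRAS shifts left.
Moving along the downward-sloping AD curve, P rises and Y falls.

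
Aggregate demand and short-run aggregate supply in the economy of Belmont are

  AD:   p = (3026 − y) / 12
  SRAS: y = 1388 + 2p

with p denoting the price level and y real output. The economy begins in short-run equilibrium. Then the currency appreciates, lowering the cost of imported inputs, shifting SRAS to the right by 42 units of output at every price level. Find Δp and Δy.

Δp = -3, Δy = +36

This is a positive supply shock: SRAS shifts right.
New SRAS: y = 1430 + 2p.
Set AD = SRAS: 3026 − 12p = 1430 + 2p, so 1596 = 14p and p = 114.
y = 3026 − 12·114 = 1658.
Initially p = 117, y = 1622, so Δp = -3 and Δy = +36.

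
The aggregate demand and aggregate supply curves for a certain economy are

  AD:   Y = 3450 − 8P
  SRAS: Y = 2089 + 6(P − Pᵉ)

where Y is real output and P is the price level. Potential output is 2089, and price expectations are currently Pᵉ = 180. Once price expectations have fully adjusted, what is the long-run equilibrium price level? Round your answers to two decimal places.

Short run: with Pᵉ = 180, SRAS is Y = 1009 + 6P. Setting AD = SRAS gives 2441 = 14P, so P = 174.36 and Y = 3450 − 8P = 2055.14.
Output 2055.14 is below potential 2089, so over time expected prices fall and SRAS shifts right until Y returns to 2089.
Long run: Y = 2089 on the AD curve gives 2089 = 3450 − 8P, so P = 170.13.

Long-run P = 170.13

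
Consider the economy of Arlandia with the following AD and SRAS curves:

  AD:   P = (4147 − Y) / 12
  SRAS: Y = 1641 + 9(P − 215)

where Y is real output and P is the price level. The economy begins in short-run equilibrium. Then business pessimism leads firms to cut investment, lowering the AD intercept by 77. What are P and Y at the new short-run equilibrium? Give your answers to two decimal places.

P = 207.81, Y = 1576.29

This is a negative demand shock: AD shifts left.
New AD: Y = 4070 − 12P.
SRAS can be written Y = 9P − 294.
Set AD = SRAS: 4070 − 12P = 9P − 294, so 4364 = 21P and P = 207.81.
Substituting into AD, Y = 1576.29.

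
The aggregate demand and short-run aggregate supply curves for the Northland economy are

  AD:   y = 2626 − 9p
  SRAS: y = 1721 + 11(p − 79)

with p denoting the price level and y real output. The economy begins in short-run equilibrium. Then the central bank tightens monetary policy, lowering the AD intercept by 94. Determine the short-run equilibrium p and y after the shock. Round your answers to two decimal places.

p = 84.00, y = 1776.00

This is a negative demand shock: AD shifts left.
New AD: y = 2532 − 9p.
SRAS can be written y = 852 + 11p.
Set AD = SRAS: 2532 − 9p = 852 + 11p, so 1680 = 20p and p = 84.00.
Substituting into AD, y = 1776.00.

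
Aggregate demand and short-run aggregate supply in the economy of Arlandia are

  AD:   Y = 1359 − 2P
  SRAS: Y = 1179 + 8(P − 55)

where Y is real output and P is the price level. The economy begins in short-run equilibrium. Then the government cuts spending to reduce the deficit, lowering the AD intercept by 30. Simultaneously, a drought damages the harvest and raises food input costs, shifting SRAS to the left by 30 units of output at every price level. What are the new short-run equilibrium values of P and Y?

P = 62, Y = 1205

After both shocks: AD is Y = 1329 − 2P and SRAS is Y = 709 + 8P.
Setting them equal: 620 = 10P, so P = 62.
Y = 1329 − 2·62 = 1205.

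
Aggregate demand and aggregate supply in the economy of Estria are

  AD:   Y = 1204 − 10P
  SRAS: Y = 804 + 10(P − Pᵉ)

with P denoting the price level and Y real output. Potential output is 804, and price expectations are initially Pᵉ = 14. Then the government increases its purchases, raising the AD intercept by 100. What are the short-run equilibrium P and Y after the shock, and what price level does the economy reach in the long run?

Short run: P = 32, Y = 984. Long run: P = 50.

AD shifts right: new AD is Y = 1304 − 10P. With Pᵉ = 14, SRAS is Y = 664 + 10P.
Short run: 1304 − 10P = 664 + 10P gives 640 = 20P, so P = 32 and Y = 1304 − 10·32 = 984.
Y = 984 is above potential 804; expectations adjust and SRAS shifts left until Y = 804.
Long run: on the new AD curve, 804 = 1304 − 10P gives P = 50.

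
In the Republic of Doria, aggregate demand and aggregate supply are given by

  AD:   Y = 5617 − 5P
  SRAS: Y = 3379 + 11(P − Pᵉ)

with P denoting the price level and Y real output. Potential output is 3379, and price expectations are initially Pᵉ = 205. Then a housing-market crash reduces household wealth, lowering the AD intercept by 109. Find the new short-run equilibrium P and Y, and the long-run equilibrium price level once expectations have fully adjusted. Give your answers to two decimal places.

AD shifts left: new AD is Y = 5508 − 5P. With Pᵉ = 205, SRAS is Y = 1124 + 11P.
Short run: 5508 − 5P = 1124 + 11P gives 4384 = 16P, so P = 274.00 and Y = 5508 − 5P = 4138.00.
Y = 4138.00 is above potential 3379; expectations adjust and SRAS shifts left until Y = 3379.
Long run: on the new AD curve, 3379 = 5508 − 5P gives P = 425.80.

Short run: P = 274.00, Y = 4138.00. Long run: P = 425.80.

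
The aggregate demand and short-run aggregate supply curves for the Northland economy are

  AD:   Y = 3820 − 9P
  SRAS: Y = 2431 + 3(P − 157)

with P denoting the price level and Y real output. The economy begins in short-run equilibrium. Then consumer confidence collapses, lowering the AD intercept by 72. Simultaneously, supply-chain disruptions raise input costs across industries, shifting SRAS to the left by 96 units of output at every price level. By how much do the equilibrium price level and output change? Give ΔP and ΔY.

ΔP = +2, ΔY = -90

After both shocks: AD is Y = 3748 − 9P and SRAS is Y = 1864 + 3P.
Setting them equal: 1884 = 12P, so P = 157.
Y = 3748 − 9·157 = 2335.
Initially P = 155, Y = 2425, so ΔP = +2 and ΔY = -90.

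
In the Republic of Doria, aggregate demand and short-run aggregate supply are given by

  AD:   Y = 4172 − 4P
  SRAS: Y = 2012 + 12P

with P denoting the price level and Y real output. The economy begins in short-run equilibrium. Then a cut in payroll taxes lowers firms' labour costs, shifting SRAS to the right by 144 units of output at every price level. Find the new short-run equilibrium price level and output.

This is a positive supply shock: SRAS shifts right.
New SRAS: Y = 2156 + 12P.
Set AD = SRAS: 4172 − 4P = 2156 + 12P, so 2016 = 16P and P = 126.
Y = 4172 − 4·126 = 3668.

P = 126, Y = 3668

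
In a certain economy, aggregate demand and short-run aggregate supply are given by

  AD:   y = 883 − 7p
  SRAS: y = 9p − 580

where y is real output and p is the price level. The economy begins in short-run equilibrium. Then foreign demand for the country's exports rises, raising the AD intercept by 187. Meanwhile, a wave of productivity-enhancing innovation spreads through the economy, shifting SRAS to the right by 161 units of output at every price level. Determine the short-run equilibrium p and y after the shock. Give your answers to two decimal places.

After both shocks: AD is y = 1070 − 7p and SRAS is y = 9p − 419.
Setting them equal: 1489 = 16p, so p = 93.06.
Substituting into AD, y = 418.56.

p = 93.06, y = 418.56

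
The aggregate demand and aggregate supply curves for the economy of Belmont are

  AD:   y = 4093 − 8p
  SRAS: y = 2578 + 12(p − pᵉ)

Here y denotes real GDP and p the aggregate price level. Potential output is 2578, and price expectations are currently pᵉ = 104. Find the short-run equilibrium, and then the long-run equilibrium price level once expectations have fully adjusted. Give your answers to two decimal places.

Short run: with pᵉ = 104, SRAS is y = 1330 + 12p. Setting AD = SRAS gives 2763 = 20p, so p = 138.15 and y = 4093 − 8p = 2987.80.
Output 2987.80 is above potential 2578, so over time expected prices rise and SRAS shifts left until y returns to 2578.
Long run: y = 2578 on the AD curve gives 2578 = 4093 − 8p, so p = 189.38.

Short run: p = 138.15, y = 2987.80. Long run: p = 189.38.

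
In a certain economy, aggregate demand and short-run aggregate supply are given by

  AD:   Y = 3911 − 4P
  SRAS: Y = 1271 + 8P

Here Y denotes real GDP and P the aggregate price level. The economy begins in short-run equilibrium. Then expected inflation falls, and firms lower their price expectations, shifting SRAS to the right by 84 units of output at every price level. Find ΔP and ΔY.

This is a positive supply shock: SRAS shifts right.
New SRAS: Y = 1355 + 8P.
Set AD = SRAS: 3911 − 4P = 1355 + 8P, so 2556 = 12P and P = 213.
Y = 3911 − 4·213 = 3059.
Initially P = 220, Y = 3031, so ΔP = -7 and ΔY = +28.

ΔP = -7, ΔY = +28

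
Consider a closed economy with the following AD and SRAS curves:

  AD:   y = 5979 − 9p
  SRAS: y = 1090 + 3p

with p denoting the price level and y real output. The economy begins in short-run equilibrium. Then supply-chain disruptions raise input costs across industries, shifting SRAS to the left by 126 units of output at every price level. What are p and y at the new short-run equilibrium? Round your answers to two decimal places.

p = 417.92, y = 2217.75

This is a negative supply shock: SRAS shifts left.
New SRAS: y = 964 + 3p.
Set AD = SRAS: 5979 − 9p = 964 + 3p, so 5015 = 12p and p = 417.92.
Substituting into AD, y = 2217.75.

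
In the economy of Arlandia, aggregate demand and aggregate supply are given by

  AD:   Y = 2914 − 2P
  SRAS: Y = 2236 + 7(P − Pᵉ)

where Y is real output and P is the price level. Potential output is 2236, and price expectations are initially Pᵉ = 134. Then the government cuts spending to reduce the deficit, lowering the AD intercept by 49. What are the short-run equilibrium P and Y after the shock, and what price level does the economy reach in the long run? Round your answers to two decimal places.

AD shifts left: new AD is Y = 2865 − 2P. With Pᵉ = 134, SRAS is Y = 1298 + 7P.
Short run: 2865 − 2P = 1298 + 7P gives 1567 = 9P, so P = 174.11 and Y = 2865 − 2P = 2516.78.
Y = 2516.78 is above potential 2236; expectations adjust and SRAS shifts left until Y = 2236.
Long run: on the new AD curve, 2236 = 2865 − 2P gives P = 314.50.

Short run: P = 174.11, Y = 2516.78. Long run: P = 314.50.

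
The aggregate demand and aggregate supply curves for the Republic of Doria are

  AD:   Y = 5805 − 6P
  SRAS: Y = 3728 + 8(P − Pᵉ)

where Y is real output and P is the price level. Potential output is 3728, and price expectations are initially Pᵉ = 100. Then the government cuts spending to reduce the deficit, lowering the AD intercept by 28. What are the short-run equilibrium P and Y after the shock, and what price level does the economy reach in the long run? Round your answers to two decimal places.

Short run: P = 203.50, Y = 4556.00. Long run: P = 341.50.

AD shifts left: new AD is Y = 5777 − 6P. With Pᵉ = 100, SRAS is Y = 2928 + 8P.
Short run: 5777 − 6P = 2928 + 8P gives 2849 = 14P, so P = 203.50 and Y = 5777 − 6P = 4556.00.
Y = 4556.00 is above potential 3728; expectations adjust and SRAS shifts left until Y = 3728.
Long run: on the new AD curve, 3728 = 5777 − 6P gives P = 341.50.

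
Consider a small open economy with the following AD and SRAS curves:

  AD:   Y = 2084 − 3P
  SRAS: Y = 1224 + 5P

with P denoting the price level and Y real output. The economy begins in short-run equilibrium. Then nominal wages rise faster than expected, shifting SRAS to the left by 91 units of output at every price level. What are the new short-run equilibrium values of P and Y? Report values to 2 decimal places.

P = 118.88, Y = 1727.38

This is a negative supply shock: SRAS shifts left.
New SRAS: Y = 1133 + 5P.
Set AD = SRAS: 2084 − 3P = 1133 + 5P, so 951 = 8P and P = 118.88.
Substituting into AD, Y = 1727.38.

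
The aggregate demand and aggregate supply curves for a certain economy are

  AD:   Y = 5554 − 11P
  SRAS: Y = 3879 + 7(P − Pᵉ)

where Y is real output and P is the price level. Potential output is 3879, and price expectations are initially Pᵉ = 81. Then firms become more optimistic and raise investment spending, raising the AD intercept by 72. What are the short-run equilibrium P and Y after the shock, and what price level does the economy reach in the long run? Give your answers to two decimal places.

Short run: P = 128.56, Y = 4211.89. Long run: P = 158.82.

AD shifts right: new AD is Y = 5626 − 11P. With Pᵉ = 81, SRAS is Y = 3312 + 7P.
Short run: 5626 − 11P = 3312 + 7P gives 2314 = 18P, so P = 128.56 and Y = 5626 − 11P = 4211.89.
Y = 4211.89 is above potential 3879; expectations adjust and SRAS shifts left until Y = 3879.
Long run: on the new AD curve, 3879 = 5626 − 11P gives P = 158.82.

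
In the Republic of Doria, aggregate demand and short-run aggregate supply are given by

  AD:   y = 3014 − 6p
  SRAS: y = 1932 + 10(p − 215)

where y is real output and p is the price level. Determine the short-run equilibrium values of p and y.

p = 202, y = 1802

Write SRAS as y = 1932 + 10p − 2150 = 10p − 218.
Set AD = SRAS: 3014 − 6p = 10p − 218, so 3232 = 16p and p = 202.
Then y = 3014 − 6·202 = 1802.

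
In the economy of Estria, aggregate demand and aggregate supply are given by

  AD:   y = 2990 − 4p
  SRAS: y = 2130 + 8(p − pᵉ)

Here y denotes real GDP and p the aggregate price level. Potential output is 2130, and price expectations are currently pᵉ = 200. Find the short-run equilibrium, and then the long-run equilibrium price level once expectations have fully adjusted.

Short run: p = 205, y = 2170. Long run: p = 215.

Short run: with pᵉ = 200, SRAS is y = 530 + 8p. Setting AD = SRAS gives 2460 = 12p, so p = 205 and y = 2990 − 4·205 = 2170.
Output 2170 is above potential 2130, so over time expected prices rise and SRAS shifts left until y returns to 2130.
Long run: y = 2130 on the AD curve gives 2130 = 2990 − 4p, so p = 215.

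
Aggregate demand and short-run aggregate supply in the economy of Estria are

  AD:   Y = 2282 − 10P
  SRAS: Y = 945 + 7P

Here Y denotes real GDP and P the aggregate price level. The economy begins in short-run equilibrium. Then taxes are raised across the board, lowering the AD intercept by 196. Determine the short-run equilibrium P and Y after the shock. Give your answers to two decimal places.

P = 67.12, Y = 1414.82

This is a negative demand shock: AD shifts left.
New AD: Y = 2086 − 10P.
Set AD = SRAS: 2086 − 10P = 945 + 7P, so 1141 = 17P and P = 67.12.
Substituting into AD, Y = 1414.82.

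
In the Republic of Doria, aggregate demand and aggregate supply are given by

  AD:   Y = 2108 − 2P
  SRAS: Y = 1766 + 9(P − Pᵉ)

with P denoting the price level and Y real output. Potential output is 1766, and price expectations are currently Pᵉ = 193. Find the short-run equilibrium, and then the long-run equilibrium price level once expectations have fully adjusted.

Short run: with Pᵉ = 193, SRAS is Y = 29 + 9P. Setting AD = SRAS gives 2079 = 11P, so P = 189 and Y = 2108 − 2·189 = 1730.
Output 1730 is below potential 1766, so over time expected prices fall and SRAS shifts right until Y returns to 1766.
Long run: Y = 1766 on the AD curve gives 1766 = 2108 − 2P, so P = 171.

Short run: P = 189, Y = 1730. Long run: P = 171.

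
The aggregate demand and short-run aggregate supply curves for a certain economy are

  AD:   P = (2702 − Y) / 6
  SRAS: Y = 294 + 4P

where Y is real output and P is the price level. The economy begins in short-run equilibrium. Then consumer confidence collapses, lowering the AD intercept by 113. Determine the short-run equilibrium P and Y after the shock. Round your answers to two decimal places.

This is a negative demand shock: AD shifts left.
New AD: Y = 2589 − 6P.
Set AD = SRAS: 2589 − 6P = 294 + 4P, so 2295 = 10P and P = 229.50.
Substituting into AD, Y = 1212.00.

P = 229.50, Y = 1212.00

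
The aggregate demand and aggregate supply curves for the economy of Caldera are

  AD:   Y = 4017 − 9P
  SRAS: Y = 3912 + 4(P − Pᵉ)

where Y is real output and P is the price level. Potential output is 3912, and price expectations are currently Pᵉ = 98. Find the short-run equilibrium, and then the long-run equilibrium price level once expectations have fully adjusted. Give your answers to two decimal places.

Short run: P = 38.23, Y = 3672.92. Long run: P = 11.67.

Short run: with Pᵉ = 98, SRAS is Y = 3520 + 4P. Setting AD = SRAS gives 497 = 13P, so P = 38.23 and Y = 4017 − 9P = 3672.92.
Output 3672.92 is below potential 3912, so over time expected prices fall and SRAS shifts right until Y returns to 3912.
Long run: Y = 3912 on the AD curve gives 3912 = 4017 − 9P, so P = 11.67.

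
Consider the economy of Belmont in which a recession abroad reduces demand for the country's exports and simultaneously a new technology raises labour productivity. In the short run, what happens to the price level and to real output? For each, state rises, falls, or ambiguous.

Price level: falls; output: ambiguous

The first event is a negative demand shock: AD shifts left, which by itself pushes P down and Y down.
The second is a favourable supply shock: SRAS shifts right, which by itself pushes P down and Y up.
Both shocks push P down, so P falls. The two shocks push Y in opposite directions, so the effect on Y is ambiguous.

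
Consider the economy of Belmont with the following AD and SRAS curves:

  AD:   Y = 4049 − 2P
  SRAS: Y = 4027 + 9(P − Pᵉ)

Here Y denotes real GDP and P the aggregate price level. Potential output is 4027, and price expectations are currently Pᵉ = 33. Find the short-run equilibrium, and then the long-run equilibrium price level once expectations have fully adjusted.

Short run: with Pᵉ = 33, SRAS is Y = 3730 + 9P. Setting AD = SRAS gives 319 = 11P, so P = 29 and Y = 4049 − 2·29 = 3991.
Output 3991 is below potential 4027, so over time expected prices fall and SRAS shifts right until Y returns to 4027.
Long run: Y = 4027 on the AD curve gives 4027 = 4049 − 2P, so P = 11.

Short run: P = 29, Y = 3991. Long run: P = 11.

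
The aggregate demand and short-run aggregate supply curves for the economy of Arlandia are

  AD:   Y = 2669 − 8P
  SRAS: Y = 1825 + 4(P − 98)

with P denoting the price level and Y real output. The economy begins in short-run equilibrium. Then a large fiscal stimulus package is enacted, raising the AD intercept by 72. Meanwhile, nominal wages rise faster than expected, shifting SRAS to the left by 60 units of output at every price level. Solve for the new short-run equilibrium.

After both shocks: AD is Y = 2741 − 8P and SRAS is Y = 1373 + 4P.
Setting them equal: 1368 = 12P, so P = 114.
Y = 2741 − 8·114 = 1829.

P = 114, Y = 1829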